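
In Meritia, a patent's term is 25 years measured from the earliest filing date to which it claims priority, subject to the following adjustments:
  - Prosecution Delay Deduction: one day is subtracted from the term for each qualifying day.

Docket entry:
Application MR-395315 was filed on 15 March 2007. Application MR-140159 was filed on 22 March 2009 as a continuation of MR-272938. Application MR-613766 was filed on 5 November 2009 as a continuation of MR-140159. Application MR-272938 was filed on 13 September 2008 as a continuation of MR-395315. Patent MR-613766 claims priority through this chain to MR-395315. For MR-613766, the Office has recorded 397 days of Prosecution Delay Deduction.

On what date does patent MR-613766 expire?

2031-02-12

Earliest priority filing: 15 March 2007.
Base term: 15 March 2007 + 25 years → 15 March 2032.
Prosecution Delay Deduction: −397 days → 12 February 2031.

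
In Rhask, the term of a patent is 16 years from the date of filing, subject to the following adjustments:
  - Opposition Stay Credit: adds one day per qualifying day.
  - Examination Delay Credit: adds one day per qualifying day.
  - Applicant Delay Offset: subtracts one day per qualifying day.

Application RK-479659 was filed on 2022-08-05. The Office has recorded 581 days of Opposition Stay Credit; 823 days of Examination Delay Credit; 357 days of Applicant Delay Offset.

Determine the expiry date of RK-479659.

June 17, 2041

Base term: filing date + 16 years → 5 August 2038.
Opposition Stay Credit: +581 days → 8 March 2040.
Examination Delay Credit: +823 days → 9 June 2042.
Applicant Delay Offset: −357 days → 17 June 2041.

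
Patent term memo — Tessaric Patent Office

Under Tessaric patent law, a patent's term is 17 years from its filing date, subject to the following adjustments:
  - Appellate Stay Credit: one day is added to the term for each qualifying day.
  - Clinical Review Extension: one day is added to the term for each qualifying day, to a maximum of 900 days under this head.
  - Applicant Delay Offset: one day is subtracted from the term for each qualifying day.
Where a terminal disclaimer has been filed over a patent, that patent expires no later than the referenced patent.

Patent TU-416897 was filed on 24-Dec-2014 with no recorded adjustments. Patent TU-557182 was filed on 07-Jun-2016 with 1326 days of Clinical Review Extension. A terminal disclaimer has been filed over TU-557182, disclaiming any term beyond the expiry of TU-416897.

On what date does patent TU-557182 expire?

December 24, 2031

Natural term of TU-557182:
  Base: filing + 17 years → 7 June 2033.
  Clinical Review Extension: 1326 days claimed exceeds the 900-day cap, so +900 days → 24 November 2035.
Expiry of referenced patent TU-416897:
  Base: filing + 17 years → 24 December 2031.
Terminal disclaimer: TU-557182 expires on the earlier of 24 November 2035 and 24 December 2031.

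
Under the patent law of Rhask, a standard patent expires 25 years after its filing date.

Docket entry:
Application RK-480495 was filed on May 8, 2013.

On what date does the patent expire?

May 8, 2038

Filing date + 25 years → 8 May 2038.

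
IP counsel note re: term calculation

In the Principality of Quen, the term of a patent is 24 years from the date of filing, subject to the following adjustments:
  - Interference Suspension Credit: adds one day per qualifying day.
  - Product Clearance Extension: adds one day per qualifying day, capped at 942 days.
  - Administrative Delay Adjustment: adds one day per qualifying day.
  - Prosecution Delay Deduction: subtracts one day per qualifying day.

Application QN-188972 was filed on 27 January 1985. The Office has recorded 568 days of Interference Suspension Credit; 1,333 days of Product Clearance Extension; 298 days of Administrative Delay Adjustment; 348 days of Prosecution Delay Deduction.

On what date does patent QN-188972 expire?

Base term: filing date + 24 years → 27 January 2009.
Interference Suspension Credit: +568 days → 18 August 2010.
Product Clearance Extension: 1333 days claimed exceeds the 942-day cap, so +942 days → 17 March 2013.
Administrative Delay Adjustment: +298 days → 9 January 2014.
Prosecution Delay Deduction: −348 days → 26 January 2013.

January 26, 2013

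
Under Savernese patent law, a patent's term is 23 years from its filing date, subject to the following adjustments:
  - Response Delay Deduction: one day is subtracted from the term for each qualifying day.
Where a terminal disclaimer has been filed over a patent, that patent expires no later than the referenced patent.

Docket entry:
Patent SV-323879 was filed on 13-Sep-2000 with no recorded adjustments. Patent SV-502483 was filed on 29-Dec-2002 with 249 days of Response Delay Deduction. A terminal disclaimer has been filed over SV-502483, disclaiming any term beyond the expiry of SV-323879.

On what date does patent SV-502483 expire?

Natural term of SV-502483:
  Base: filing + 23 years → 29 December 2025.
  Response Delay Deduction: −249 days → 24 April 2025.
Expiry of referenced patent SV-323879:
  Base: filing + 23 years → 13 September 2023.
Terminal disclaimer: SV-502483 expires on the earlier of 24 April 2025 and 13 September 2023.

2023-09-13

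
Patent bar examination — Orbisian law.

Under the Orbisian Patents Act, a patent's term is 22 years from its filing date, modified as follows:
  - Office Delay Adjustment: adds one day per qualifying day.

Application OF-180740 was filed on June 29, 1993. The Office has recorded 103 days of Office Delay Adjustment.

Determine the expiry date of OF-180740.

Base term: filing date + 22 years → 29 June 2015.
Office Delay Adjustment: +103 days → 10 October 2015.

2015-10-10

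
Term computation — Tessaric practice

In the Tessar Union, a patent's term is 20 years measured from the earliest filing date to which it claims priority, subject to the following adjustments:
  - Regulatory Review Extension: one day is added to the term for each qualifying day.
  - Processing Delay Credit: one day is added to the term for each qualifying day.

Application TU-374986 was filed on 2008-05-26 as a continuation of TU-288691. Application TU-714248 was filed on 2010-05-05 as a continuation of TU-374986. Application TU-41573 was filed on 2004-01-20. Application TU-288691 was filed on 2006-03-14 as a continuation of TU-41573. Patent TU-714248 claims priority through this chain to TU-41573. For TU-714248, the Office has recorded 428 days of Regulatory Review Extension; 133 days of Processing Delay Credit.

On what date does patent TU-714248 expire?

2025-08-03

Earliest priority filing: 20 January 2004.
Base term: 20 January 2004 + 20 years → 20 January 2024.
Regulatory Review Extension: +428 days → 23 March 2025.
Processing Delay Credit: +133 days → 3 August 2025.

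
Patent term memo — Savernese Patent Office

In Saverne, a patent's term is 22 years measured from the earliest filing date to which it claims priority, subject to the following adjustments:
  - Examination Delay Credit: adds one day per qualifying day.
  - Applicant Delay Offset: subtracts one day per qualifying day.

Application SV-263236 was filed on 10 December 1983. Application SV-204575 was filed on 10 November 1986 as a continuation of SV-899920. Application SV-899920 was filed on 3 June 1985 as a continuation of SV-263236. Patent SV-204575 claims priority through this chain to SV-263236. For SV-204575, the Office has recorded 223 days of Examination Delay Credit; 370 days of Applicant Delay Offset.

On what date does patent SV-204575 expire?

Earliest priority filing: 10 December 1983.
Base term: 10 December 1983 + 22 years → 10 December 2005.
Examination Delay Credit: +223 days → 21 July 2006.
Applicant Delay Offset: −370 days → 16 July 2005.

2005-07-16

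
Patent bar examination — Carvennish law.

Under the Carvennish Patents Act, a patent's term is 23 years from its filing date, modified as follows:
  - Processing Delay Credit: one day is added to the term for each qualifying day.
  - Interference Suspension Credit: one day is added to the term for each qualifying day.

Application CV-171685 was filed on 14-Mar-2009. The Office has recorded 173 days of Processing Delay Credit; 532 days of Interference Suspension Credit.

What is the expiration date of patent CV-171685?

2034-02-17

Base term: filing date + 23 years → 14 March 2032.
Processing Delay Credit: +173 days → 3 September 2032.
Interference Suspension Credit: +532 days → 17 February 2034.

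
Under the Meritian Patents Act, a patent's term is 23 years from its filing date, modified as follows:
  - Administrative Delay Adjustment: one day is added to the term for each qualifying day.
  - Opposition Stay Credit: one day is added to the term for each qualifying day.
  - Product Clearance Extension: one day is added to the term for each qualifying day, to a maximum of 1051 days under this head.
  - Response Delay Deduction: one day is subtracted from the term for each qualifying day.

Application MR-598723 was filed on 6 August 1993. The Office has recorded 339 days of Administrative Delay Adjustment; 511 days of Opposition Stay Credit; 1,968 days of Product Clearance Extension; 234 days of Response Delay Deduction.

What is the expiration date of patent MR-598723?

February 28, 2021

Base term: filing date + 23 years → 6 August 2016.
Administrative Delay Adjustment: +339 days → 11 July 2017.
Opposition Stay Credit: +511 days → 4 December 2018.
Product Clearance Extension: 1968 days claimed exceeds the 1051-day cap, so +1051 days → 20 October 2021.
Response Delay Deduction: −234 days → 28 February 2021.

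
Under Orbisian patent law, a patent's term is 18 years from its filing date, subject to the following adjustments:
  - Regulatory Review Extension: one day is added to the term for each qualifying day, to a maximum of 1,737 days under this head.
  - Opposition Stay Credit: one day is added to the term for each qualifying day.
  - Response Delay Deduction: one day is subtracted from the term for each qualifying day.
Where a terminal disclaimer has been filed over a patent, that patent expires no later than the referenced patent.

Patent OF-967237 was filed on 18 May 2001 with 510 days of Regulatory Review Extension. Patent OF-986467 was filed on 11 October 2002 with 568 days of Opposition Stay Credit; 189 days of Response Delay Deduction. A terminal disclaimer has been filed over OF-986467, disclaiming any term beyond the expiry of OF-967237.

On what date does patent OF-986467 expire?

2020-10-09

Natural term of OF-986467:
  Base: filing + 18 years → 11 October 2020.
  Opposition Stay Credit: +568 days → 2 May 2022.
  Response Delay Deduction: −189 days → 25 October 2021.
Expiry of referenced patent OF-967237:
  Base: filing + 18 years → 18 May 2019.
  Regulatory Review Extension: 510 days (within the 1737-day cap) → +510 days → 9 October 2020.
Terminal disclaimer: OF-986467 expires on the earlier of 25 October 2021 and 9 October 2020.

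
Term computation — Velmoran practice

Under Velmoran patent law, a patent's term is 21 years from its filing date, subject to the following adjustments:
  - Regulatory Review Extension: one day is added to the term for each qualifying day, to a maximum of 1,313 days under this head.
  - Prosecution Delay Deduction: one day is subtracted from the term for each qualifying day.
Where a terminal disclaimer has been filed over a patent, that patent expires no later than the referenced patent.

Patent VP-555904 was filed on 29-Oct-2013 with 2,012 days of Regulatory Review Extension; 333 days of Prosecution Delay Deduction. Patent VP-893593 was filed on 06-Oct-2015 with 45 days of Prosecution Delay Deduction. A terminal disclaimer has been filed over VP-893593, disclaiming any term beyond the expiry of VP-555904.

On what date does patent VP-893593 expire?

Natural term of VP-893593:
  Base: filing + 21 years → 6 October 2036.
  Prosecution Delay Deduction: −45 days → 22 August 2036.
Expiry of referenced patent VP-555904:
  Base: filing + 21 years → 29 October 2034.
  Regulatory Review Extension: 2012 days claimed exceeds the 1313-day cap, so +1313 days → 3 June 2038.
  Prosecution Delay Deduction: −333 days → 5 July 2037.
Terminal disclaimer: VP-893593 expires on the earlier of 22 August 2036 and 5 July 2037.

2036-08-22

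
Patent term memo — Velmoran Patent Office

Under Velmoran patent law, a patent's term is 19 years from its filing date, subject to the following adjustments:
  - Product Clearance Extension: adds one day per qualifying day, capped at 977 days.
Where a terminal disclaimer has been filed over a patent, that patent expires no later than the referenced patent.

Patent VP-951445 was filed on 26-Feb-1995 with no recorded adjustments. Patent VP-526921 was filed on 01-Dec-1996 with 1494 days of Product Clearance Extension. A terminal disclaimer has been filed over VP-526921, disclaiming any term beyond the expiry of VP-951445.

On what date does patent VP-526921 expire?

February 26, 2014

Natural term of VP-526921:
  Base: filing + 19 years → 1 December 2015.
  Product Clearance Extension: 1494 days claimed exceeds the 977-day cap, so +977 days → 4 August 2018.
Expiry of referenced patent VP-951445:
  Base: filing + 19 years → 26 February 2014.
Terminal disclaimer: VP-526921 expires on the earlier of 4 August 2018 and 26 February 2014.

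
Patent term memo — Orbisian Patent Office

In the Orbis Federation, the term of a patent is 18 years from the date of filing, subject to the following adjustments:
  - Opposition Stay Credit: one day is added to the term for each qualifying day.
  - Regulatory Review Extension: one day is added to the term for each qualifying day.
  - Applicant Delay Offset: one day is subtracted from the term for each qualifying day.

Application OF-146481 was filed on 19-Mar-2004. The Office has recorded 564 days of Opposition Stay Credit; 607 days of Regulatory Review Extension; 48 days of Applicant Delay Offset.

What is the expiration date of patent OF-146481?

Base term: filing date + 18 years → 19 March 2022.
Opposition Stay Credit: +564 days → 4 October 2023.
Regulatory Review Extension: +607 days → 2 June 2025.
Applicant Delay Offset: −48 days → 15 April 2025.

April 15, 2025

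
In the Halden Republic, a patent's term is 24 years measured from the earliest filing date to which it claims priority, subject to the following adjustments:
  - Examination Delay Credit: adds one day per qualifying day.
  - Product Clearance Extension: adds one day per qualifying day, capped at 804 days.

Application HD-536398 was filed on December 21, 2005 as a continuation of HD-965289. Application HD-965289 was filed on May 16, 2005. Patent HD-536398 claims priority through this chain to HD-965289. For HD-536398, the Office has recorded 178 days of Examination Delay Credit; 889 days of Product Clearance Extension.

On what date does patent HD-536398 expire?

Earliest priority filing: 16 May 2005.
Base term: 16 May 2005 + 24 years → 16 May 2029.
Examination Delay Credit: +178 days → 10 November 2029.
Product Clearance Extension: 889 days claimed exceeds the 804-day cap, so +804 days → 23 January 2032.

January 23, 2032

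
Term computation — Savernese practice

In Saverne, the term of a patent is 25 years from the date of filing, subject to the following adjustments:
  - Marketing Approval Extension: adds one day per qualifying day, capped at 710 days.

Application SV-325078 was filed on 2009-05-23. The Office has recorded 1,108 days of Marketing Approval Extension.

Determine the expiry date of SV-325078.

May 2, 2036

Base term: filing date + 25 years → 23 May 2034.
Marketing Approval Extension: 1108 days claimed exceeds the 710-day cap, so +710 days → 2 May 2036.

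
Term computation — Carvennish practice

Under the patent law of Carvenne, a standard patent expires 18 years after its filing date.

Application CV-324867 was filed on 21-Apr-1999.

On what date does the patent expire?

2017-04-21

Filing date + 18 years → 21 April 2017.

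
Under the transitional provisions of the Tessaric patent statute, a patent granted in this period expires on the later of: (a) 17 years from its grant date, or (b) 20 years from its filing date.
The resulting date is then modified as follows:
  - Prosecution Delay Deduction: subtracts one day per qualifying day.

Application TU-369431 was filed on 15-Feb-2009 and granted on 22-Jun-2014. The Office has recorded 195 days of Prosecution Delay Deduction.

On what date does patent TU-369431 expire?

(a) grant + 17 years → 22 June 2031.
(b) filing + 20 years → 15 February 2029.
Later of the two: 22 June 2031.
Prosecution Delay Deduction: −195 days → 9 December 2030.

December 9, 2030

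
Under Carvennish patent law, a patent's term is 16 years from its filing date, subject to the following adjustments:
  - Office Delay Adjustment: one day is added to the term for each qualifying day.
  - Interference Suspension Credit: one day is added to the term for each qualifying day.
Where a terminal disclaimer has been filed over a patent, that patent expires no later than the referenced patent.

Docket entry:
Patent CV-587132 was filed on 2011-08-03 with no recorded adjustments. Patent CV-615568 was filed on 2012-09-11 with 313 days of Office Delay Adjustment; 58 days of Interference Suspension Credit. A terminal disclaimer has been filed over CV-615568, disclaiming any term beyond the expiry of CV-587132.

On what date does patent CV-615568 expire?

Natural term of CV-615568:
  Base: filing + 16 years → 11 September 2028.
  Office Delay Adjustment: +313 days → 21 July 2029.
  Interference Suspension Credit: +58 days → 17 September 2029.
Expiry of referenced patent CV-587132:
  Base: filing + 16 years → 3 August 2027.
Terminal disclaimer: CV-615568 expires on the earlier of 17 September 2029 and 3 August 2027.

August 3, 2027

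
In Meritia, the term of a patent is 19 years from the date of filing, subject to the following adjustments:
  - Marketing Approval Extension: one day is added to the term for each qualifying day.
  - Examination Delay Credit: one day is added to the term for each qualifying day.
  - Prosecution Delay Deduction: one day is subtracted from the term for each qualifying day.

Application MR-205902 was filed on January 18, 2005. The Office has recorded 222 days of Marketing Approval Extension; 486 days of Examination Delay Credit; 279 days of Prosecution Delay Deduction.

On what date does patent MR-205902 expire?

March 22, 2025

Base term: filing date + 19 years → 18 January 2024.
Marketing Approval Extension: +222 days → 27 August 2024.
Examination Delay Credit: +486 days → 26 December 2025.
Prosecution Delay Deduction: −279 days → 22 March 2025.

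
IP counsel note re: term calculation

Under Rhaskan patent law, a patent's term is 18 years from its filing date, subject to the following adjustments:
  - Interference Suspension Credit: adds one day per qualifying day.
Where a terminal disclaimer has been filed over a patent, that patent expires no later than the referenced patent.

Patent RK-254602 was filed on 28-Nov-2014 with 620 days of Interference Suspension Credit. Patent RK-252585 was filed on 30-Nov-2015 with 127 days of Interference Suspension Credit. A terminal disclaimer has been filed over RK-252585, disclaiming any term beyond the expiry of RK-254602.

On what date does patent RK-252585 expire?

April 6, 2034

Natural term of RK-252585:
  Base: filing + 18 years → 30 November 2033.
  Interference Suspension Credit: +127 days → 6 April 2034.
Expiry of referenced patent RK-254602:
  Base: filing + 18 years → 28 November 2032.
  Interference Suspension Credit: +620 days → 10 August 2034.
Terminal disclaimer: RK-252585 expires on the earlier of 6 April 2034 and 10 August 2034.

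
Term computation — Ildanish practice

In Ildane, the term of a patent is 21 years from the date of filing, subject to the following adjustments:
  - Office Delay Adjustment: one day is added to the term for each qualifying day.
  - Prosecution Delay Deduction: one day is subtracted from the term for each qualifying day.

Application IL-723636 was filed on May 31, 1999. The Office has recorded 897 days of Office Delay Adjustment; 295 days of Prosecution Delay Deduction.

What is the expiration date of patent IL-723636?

January 23, 2022

Base term: filing date + 21 years → 31 May 2020.
Office Delay Adjustment: +897 days → 14 November 2022.
Prosecution Delay Deduction: −295 days → 23 January 2022.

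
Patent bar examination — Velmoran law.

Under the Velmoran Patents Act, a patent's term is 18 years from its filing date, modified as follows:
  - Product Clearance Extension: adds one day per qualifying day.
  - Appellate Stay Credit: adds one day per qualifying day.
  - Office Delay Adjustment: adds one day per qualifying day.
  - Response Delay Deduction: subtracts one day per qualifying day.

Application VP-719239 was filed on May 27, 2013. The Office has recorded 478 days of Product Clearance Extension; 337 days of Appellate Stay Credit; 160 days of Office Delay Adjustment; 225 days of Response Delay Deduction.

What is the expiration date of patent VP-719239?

Base term: filing date + 18 years → 27 May 2031.
Product Clearance Extension: +478 days → 16 September 2032.
Appellate Stay Credit: +337 days → 19 August 2033.
Office Delay Adjustment: +160 days → 26 January 2034.
Response Delay Deduction: −225 days → 15 June 2033.

June 15, 2033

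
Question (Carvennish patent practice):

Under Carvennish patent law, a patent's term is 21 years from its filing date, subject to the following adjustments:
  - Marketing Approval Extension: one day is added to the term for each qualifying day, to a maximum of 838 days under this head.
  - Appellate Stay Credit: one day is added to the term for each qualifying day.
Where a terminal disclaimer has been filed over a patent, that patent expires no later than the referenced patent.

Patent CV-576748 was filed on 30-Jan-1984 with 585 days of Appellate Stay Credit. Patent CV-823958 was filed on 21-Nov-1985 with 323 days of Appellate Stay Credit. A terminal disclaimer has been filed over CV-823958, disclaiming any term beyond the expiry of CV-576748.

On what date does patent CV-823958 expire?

Natural term of CV-823958:
  Base: filing + 21 years → 21 November 2006.
  Appellate Stay Credit: +323 days → 10 October 2007.
Expiry of referenced patent CV-576748:
  Base: filing + 21 years → 30 January 2005.
  Appellate Stay Credit: +585 days → 7 September 2006.
Terminal disclaimer: CV-823958 expires on the earlier of 10 October 2007 and 7 September 2006.

2006-09-07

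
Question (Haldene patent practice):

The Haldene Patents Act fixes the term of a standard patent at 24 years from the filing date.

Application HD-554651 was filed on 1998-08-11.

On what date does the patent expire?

2022-08-11

Filing date + 24 years → 11 August 2022.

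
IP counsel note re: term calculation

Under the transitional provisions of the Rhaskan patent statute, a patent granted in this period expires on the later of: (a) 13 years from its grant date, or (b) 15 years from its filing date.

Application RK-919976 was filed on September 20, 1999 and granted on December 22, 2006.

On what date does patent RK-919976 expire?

(a) grant + 13 years → 22 December 2019.
(b) filing + 15 years → 20 September 2014.
Later of the two: 22 December 2019.

2019-12-22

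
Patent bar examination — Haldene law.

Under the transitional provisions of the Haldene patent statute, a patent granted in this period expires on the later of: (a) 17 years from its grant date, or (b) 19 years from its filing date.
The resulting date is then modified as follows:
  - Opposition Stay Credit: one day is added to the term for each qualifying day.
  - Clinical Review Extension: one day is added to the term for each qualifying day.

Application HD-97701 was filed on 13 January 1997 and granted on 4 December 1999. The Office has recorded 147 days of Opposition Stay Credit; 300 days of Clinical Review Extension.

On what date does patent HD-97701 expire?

2018-02-24

(a) grant + 17 years → 4 December 2016.
(b) filing + 19 years → 13 January 2016.
Later of the two: 4 December 2016.
Opposition Stay Credit: +147 days → 30 April 2017.
Clinical Review Extension: +300 days → 24 February 2018.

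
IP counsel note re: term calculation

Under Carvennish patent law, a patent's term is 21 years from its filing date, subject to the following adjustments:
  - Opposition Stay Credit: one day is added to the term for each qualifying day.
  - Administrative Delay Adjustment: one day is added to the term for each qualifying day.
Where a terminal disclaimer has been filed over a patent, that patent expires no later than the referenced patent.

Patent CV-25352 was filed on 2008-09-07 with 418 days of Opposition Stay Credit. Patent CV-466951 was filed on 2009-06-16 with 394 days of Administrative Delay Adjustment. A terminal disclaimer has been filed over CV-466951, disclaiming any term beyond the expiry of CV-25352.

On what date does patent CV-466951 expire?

Natural term of CV-466951:
  Base: filing + 21 years → 16 June 2030.
  Administrative Delay Adjustment: +394 days → 15 July 2031.
Expiry of referenced patent CV-25352:
  Base: filing + 21 years → 7 September 2029.
  Opposition Stay Credit: +418 days → 30 October 2030.
Terminal disclaimer: CV-466951 expires on the earlier of 15 July 2031 and 30 October 2030.

October 30, 2030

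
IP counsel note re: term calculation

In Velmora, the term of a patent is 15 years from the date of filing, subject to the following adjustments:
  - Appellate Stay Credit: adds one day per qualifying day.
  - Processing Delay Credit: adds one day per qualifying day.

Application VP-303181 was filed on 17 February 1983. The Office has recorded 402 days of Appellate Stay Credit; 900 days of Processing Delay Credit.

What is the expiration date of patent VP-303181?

Base term: filing date + 15 years → 17 February 1998.
Appellate Stay Credit: +402 days → 26 March 1999.
Processing Delay Credit: +900 days → 11 September 2001.

September 11, 2001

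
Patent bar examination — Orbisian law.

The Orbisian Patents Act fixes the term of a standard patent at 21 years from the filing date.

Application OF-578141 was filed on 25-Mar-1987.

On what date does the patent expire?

March 25, 2008

Filing date + 21 years → 25 March 2008.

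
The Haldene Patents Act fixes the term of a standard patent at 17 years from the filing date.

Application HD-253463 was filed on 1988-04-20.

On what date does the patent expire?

April 20, 2005

Filing date + 17 years → 20 April 2005.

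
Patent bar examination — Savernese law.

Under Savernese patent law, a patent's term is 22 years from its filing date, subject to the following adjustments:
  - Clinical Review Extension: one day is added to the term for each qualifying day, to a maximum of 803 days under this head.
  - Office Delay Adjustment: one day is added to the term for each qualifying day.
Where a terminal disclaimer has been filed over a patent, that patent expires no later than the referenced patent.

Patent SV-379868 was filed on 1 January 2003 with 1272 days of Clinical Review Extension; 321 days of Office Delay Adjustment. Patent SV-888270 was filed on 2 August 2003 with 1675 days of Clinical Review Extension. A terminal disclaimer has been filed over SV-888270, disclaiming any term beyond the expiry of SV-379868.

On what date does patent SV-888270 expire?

October 14, 2027

Natural term of SV-888270:
  Base: filing + 22 years → 2 August 2025.
  Clinical Review Extension: 1675 days claimed exceeds the 803-day cap, so +803 days → 14 October 2027.
Expiry of referenced patent SV-379868:
  Base: filing + 22 years → 1 January 2025.
  Clinical Review Extension: 1272 days claimed exceeds the 803-day cap, so +803 days → 15 March 2027.
  Office Delay Adjustment: +321 days → 30 January 2028.
Terminal disclaimer: SV-888270 expires on the earlier of 14 October 2027 and 30 January 2028.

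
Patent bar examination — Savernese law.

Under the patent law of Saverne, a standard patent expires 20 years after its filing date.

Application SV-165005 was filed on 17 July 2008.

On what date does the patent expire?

July 17, 2028

Filing date + 20 years → 17 July 2028.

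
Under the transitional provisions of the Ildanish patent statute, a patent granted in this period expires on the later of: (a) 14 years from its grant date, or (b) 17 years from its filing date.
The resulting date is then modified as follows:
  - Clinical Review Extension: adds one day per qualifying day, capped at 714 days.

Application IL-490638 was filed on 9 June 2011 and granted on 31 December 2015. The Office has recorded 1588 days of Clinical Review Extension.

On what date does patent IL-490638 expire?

December 15, 2031

(a) grant + 14 years → 31 December 2029.
(b) filing + 17 years → 9 June 2028.
Later of the two: 31 December 2029.
Clinical Review Extension: 1588 days claimed exceeds the 714-day cap, so +714 days → 15 December 2031.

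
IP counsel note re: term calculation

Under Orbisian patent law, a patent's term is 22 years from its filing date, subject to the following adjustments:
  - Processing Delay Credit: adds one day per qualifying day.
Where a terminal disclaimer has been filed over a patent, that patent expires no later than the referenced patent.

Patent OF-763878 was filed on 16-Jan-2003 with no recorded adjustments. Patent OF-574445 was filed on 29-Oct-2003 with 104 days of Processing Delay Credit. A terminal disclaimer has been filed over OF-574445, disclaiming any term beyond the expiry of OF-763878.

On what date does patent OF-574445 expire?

2025-01-16

Natural term of OF-574445:
  Base: filing + 22 years → 29 October 2025.
  Processing Delay Credit: +104 days → 10 February 2026.
Expiry of referenced patent OF-763878:
  Base: filing + 22 years → 16 January 2025.
Terminal disclaimer: OF-574445 expires on the earlier of 10 February 2026 and 16 January 2025.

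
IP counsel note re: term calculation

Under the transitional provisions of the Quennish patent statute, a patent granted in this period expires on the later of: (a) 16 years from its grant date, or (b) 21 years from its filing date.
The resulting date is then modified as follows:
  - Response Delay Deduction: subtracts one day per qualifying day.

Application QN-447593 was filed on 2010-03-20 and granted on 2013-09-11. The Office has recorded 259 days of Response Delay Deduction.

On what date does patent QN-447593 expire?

(a) grant + 16 years → 11 September 2029.
(b) filing + 21 years → 20 March 2031.
Later of the two: 20 March 2031.
Response Delay Deduction: −259 days → 4 July 2030.

2030-07-04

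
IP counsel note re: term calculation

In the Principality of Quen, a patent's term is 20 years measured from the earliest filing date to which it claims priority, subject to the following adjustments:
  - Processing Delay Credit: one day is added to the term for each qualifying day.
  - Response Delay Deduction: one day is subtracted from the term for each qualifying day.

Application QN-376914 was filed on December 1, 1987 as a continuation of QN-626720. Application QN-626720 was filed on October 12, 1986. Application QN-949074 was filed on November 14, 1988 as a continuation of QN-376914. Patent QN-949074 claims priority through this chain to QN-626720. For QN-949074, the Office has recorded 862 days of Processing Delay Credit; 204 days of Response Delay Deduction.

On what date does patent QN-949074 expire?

Earliest priority filing: 12 October 1986.
Base term: 12 October 1986 + 20 years → 12 October 2006.
Processing Delay Credit: +862 days → 20 February 2009.
Response Delay Deduction: −204 days → 31 July 2008.

July 31, 2008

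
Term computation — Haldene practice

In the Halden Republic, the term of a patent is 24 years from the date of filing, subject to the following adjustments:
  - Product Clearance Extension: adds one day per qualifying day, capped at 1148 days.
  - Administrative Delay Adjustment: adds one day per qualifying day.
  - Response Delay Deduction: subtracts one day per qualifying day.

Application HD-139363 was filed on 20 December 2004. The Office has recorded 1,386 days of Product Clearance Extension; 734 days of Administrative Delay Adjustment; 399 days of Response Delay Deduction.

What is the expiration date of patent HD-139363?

2033-01-11

Base term: filing date + 24 years → 20 December 2028.
Product Clearance Extension: 1386 days claimed exceeds the 1148-day cap, so +1148 days → 11 February 2032.
Administrative Delay Adjustment: +734 days → 14 February 2034.
Response Delay Deduction: −399 days → 11 January 2033.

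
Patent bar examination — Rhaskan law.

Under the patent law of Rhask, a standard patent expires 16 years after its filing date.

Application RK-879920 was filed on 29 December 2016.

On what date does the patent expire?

Filing date + 16 years → 29 December 2032.

2032-12-29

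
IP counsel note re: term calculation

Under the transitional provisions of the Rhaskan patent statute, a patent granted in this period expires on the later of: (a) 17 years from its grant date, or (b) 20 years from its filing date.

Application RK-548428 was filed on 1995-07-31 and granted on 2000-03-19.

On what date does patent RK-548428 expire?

March 19, 2017

(a) grant + 17 years → 19 March 2017.
(b) filing + 20 years → 31 July 2015.
Later of the two: 19 March 2017.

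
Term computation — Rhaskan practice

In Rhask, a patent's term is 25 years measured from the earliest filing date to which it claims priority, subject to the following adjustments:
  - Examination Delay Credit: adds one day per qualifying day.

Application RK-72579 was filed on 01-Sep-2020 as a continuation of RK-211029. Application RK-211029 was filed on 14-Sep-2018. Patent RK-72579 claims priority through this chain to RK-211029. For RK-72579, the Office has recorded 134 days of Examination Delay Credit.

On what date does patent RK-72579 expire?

2044-01-26

Earliest priority filing: 14 September 2018.
Base term: 14 September 2018 + 25 years → 14 September 2043.
Examination Delay Credit: +134 days → 26 January 2044.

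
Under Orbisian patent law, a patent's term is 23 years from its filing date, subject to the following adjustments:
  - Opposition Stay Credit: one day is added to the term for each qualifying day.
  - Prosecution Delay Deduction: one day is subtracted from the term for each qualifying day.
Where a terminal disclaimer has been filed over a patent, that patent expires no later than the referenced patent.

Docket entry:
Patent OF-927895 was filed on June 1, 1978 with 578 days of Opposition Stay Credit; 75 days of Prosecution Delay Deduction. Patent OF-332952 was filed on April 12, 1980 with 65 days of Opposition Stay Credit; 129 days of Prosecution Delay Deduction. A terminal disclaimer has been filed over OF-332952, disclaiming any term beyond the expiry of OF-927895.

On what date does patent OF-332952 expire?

Natural term of OF-332952:
  Base: filing + 23 years → 12 April 2003.
  Opposition Stay Credit: +65 days → 16 June 2003.
  Prosecution Delay Deduction: −129 days → 7 February 2003.
Expiry of referenced patent OF-927895:
  Base: filing + 23 years → 1 June 2001.
  Opposition Stay Credit: +578 days → 31 December 2002.
  Prosecution Delay Deduction: −75 days → 17 October 2002.
Terminal disclaimer: OF-332952 expires on the earlier of 7 February 2003 and 17 October 2002.

October 17, 2002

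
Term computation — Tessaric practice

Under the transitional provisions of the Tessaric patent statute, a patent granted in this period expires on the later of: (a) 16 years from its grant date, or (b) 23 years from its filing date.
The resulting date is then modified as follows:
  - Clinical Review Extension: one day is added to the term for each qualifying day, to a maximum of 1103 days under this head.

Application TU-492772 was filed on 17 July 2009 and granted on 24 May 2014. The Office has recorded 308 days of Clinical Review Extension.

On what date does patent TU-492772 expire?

(a) grant + 16 years → 24 May 2030.
(b) filing + 23 years → 17 July 2032.
Later of the two: 17 July 2032.
Clinical Review Extension: 308 days (within the 1103-day cap) → +308 days → 21 May 2033.

2033-05-21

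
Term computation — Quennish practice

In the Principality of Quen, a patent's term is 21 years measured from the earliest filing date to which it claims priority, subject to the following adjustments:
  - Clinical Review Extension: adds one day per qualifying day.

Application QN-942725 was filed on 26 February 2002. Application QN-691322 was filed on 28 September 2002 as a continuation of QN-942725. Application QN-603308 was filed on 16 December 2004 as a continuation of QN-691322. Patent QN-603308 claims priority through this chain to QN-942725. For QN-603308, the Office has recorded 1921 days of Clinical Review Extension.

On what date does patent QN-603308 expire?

May 31, 2028

Earliest priority filing: 26 February 2002.
Base term: 26 February 2002 + 21 years → 26 February 2023.
Clinical Review Extension: +1921 days → 31 May 2028.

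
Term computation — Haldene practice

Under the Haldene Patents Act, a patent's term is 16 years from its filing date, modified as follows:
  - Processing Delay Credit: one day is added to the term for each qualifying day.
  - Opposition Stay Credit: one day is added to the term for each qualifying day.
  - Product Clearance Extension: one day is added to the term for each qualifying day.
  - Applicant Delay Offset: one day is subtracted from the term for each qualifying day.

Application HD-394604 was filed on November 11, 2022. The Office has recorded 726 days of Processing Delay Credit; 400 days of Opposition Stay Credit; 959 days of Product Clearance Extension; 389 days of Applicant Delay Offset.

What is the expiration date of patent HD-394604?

Base term: filing date + 16 years → 11 November 2038.
Processing Delay Credit: +726 days → 6 November 2040.
Opposition Stay Credit: +400 days → 11 December 2041.
Product Clearance Extension: +959 days → 27 July 2044.
Applicant Delay Offset: −389 days → 4 July 2043.

July 4, 2043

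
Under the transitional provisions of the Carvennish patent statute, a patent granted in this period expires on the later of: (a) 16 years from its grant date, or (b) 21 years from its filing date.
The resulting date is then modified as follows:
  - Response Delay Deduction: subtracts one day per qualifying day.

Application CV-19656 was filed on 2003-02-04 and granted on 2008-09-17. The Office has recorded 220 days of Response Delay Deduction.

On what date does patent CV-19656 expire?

2024-02-10

(a) grant + 16 years → 17 September 2024.
(b) filing + 21 years → 4 February 2024.
Later of the two: 17 September 2024.
Response Delay Deduction: −220 days → 10 February 2024.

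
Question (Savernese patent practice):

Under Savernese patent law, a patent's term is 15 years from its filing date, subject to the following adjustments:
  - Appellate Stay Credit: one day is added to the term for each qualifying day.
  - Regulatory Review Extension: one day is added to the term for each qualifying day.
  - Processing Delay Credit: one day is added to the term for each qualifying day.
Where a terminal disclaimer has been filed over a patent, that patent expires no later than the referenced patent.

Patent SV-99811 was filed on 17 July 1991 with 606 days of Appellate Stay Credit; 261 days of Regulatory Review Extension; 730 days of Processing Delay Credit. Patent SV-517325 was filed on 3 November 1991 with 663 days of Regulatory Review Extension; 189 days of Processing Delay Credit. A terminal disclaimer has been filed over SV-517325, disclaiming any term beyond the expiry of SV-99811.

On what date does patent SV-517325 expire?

Natural term of SV-517325:
  Base: filing + 15 years → 3 November 2006.
  Regulatory Review Extension: +663 days → 27 August 2008.
  Processing Delay Credit: +189 days → 4 March 2009.
Expiry of referenced patent SV-99811:
  Base: filing + 15 years → 17 July 2006.
  Appellate Stay Credit: +606 days → 14 March 2008.
  Regulatory Review Extension: +261 days → 30 November 2008.
  Processing Delay Credit: +730 days → 30 November 2010.
Terminal disclaimer: SV-517325 expires on the earlier of 4 March 2009 and 30 November 2010.

March 4, 2009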